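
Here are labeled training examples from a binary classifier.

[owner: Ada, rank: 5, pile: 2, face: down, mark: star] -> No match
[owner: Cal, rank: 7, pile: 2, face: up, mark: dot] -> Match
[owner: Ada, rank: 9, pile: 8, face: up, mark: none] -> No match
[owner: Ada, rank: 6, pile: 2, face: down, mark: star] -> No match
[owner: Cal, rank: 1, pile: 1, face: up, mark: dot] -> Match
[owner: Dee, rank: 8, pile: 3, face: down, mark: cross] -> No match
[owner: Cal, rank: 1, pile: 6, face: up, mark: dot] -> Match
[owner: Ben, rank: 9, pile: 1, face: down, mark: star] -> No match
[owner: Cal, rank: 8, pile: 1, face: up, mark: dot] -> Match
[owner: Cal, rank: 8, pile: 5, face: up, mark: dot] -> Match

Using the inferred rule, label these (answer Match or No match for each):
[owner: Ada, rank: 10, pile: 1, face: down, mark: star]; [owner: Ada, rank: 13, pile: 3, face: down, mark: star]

Every 'Match' example satisfies: mark is dot. None of the 'No match' examples do.
No match: [owner: Ada, rank: 10, pile: 1, face: down, mark: star], since mark is star. No match: [owner: Ada, rank: 13, pile: 3, face: down, mark: star], since mark is star.

No match, No match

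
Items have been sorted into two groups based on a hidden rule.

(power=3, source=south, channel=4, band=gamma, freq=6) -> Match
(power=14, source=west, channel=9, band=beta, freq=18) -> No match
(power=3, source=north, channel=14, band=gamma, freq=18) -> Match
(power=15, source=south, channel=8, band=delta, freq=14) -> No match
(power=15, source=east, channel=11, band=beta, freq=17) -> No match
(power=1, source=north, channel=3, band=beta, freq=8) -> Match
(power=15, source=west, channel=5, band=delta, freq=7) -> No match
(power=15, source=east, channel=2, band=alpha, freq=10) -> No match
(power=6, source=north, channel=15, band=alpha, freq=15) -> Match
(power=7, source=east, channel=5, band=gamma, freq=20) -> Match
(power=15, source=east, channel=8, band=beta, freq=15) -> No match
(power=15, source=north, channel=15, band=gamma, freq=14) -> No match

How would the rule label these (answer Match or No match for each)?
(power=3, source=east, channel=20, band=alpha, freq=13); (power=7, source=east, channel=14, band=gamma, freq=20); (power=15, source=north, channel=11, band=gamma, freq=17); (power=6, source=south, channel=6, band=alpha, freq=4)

Every 'Match' example satisfies: power ≤ 7. None of the 'No match' examples do.

Match, Match, No match, Match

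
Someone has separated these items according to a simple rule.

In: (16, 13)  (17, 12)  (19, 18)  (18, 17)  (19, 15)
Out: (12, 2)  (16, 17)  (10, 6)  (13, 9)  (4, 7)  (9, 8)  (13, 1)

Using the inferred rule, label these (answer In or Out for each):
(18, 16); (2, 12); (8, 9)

In, Out, Out

The distinguishing property — first > second AND sum ≥ 29 — holds for all the 'In' cases and none of the 'Out' cases.
(18, 16): 18 > 16, 18+16 = 34 — matches, so In.
(2, 12): 2 < 12, 2+12 = 14 — lacks this property, so Out.
(8, 9): 8 < 9, 8+9 = 17 — lacks this property, so Out.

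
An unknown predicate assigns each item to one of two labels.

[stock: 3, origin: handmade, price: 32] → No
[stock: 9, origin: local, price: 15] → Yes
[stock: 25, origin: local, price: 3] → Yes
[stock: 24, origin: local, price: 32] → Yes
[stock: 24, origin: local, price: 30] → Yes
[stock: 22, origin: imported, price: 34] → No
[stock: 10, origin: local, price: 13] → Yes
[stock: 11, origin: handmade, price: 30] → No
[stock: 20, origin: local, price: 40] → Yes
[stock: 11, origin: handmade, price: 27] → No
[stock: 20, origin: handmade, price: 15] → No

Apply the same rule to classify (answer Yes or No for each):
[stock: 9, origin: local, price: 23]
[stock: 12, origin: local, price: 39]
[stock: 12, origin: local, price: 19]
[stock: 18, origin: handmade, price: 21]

Yes, Yes, Yes, No

A rule that fits every label: origin is local — true of each 'Yes' example, false of each 'No' one.
[stock: 9, origin: local, price: 23]: origin is local, checks out → Yes.
[stock: 12, origin: local, price: 39]: origin is local, checks out → Yes.
[stock: 12, origin: local, price: 19]: origin is local, checks out → Yes.
[stock: 18, origin: handmade, price: 21]: origin is handmade, does not satisfy this → No.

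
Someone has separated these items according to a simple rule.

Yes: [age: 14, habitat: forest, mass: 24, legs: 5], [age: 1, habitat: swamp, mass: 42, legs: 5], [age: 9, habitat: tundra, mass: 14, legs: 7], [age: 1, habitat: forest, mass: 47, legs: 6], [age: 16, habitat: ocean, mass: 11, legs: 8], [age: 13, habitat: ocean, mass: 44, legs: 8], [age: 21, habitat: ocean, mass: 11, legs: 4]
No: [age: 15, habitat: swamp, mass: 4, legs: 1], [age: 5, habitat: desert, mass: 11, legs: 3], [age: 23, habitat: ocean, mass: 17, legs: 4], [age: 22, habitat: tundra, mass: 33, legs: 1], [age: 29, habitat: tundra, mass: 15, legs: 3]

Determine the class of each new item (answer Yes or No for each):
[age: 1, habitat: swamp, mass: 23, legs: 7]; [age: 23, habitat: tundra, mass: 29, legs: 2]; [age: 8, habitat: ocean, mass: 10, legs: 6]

The distinguishing property — age ≤ 21 AND legs ≥ 4 — holds for all the 'Yes' cases and none of the 'No' cases.
Yes: [age: 1, habitat: swamp, mass: 23, legs: 7], since age = 1, legs = 7. No: [age: 23, habitat: tundra, mass: 29, legs: 2], since age = 23, legs = 2. Yes: [age: 8, habitat: ocean, mass: 10, legs: 6], since age = 8, legs = 6.

Yes, No, Yes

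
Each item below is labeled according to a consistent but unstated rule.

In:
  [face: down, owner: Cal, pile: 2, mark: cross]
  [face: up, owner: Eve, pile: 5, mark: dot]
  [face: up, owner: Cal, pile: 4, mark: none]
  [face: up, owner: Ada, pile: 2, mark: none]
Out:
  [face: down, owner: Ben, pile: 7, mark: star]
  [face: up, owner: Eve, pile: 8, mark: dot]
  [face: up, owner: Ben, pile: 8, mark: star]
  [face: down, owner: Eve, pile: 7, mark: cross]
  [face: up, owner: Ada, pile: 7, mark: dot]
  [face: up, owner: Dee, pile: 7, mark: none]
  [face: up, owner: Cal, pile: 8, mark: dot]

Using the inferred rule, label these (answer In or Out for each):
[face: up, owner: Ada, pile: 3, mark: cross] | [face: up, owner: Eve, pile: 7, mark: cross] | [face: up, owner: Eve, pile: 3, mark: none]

Every 'In' example satisfies: pile ≤ 5. None of the 'Out' examples do.
In: [face: up, owner: Ada, pile: 3, mark: cross], since pile = 3. Out: [face: up, owner: Eve, pile: 7, mark: cross], since pile = 7. In: [face: up, owner: Eve, pile: 3, mark: none], since pile = 3.

In, Out, In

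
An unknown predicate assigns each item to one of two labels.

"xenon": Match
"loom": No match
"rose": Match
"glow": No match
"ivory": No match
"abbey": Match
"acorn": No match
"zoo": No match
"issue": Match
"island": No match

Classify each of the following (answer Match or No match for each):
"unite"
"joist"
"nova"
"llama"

Match, No match, No match, No match

Comparing the two groups points to one rule — contains 'e'.
"unite": has 'e' — passes, so Match.
"joist": no 'e' — doesn't match, so No match.
"nova": no 'e' — doesn't match, so No match.
"llama": no 'e' — doesn't match, so No match.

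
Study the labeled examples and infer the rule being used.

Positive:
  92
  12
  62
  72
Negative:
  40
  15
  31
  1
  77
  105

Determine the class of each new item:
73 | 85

Negative, Negative

One predicate separates the groups cleanly: ends in digit 2.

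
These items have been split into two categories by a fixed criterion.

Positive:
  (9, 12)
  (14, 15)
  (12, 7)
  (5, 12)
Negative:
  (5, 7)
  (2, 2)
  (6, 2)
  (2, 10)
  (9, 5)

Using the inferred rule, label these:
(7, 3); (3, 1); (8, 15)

The distinguishing property — sum is odd — holds for all the 'Positive' cases and none of the 'Negative' cases.
(7, 3) → 7+3 = 10 → Negative.
(3, 1) → 3+1 = 4 → Negative.
(8, 15) → 8+15 = 23 → Positive.

Negative, Negative, Positive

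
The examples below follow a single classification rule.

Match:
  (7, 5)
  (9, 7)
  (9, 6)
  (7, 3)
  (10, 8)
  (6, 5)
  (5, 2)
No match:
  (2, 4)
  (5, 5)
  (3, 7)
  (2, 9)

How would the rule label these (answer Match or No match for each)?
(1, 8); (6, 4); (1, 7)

The simplest hypothesis consistent with all the labels is: first > second.

No match, Match, No match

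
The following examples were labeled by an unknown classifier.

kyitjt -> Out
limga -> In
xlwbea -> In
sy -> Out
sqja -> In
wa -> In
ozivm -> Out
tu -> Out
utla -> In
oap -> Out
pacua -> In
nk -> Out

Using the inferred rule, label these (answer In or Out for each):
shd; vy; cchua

Out, Out, In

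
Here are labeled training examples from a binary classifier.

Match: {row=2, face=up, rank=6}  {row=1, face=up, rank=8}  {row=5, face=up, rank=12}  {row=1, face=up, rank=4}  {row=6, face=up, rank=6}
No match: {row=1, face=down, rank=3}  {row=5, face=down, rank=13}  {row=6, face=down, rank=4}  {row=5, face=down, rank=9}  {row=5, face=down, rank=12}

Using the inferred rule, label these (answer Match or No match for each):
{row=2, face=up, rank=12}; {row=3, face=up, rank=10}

Match, Match

The distinguishing property — face is up — holds for all the 'Match' cases and none of the 'No match' cases.
{row=2, face=up, rank=12}: face is up, satisfies this → Match. {row=3, face=up, rank=10}: face is up, satisfies this → Match.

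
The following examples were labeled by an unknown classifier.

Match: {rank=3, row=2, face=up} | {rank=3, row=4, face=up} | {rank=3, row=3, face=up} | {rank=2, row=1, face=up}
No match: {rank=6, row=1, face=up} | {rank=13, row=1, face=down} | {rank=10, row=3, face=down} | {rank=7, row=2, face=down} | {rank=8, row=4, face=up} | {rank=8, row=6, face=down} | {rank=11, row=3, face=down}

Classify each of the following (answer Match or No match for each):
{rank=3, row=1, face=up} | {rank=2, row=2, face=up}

Match, Match

The rule appears to be: rank ≤ 3.
{rank=3, row=1, face=up}: rank = 3 — matches, so Match.
{rank=2, row=2, face=up}: rank = 2 — matches, so Match.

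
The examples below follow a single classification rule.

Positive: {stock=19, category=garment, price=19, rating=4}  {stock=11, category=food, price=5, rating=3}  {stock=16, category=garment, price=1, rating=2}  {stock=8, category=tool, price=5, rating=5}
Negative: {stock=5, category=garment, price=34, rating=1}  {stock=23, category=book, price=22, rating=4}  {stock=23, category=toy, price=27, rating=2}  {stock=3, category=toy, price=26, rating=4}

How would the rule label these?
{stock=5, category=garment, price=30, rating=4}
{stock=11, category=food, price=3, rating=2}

Negative, Positive

The rule appears to be: price ≤ 19.
{stock=5, category=garment, price=30, rating=4} → price = 30 → Negative. {stock=11, category=food, price=3, rating=2} → price = 3 → Positive.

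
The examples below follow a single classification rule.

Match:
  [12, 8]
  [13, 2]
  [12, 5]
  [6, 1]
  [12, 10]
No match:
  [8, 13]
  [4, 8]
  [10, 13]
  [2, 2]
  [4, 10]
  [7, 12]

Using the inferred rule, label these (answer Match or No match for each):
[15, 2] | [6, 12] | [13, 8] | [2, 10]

Match, No match, Match, No match

All 'Match' examples share one property — first > second — and every 'No match' example lacks it.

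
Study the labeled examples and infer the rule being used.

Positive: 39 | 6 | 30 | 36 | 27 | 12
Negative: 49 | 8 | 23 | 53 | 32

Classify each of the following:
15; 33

Positive, Positive

The rule appears to be: multiple of 3.
Positive: 15, since 15 = 3·5. Positive: 33, since 33 = 3·11.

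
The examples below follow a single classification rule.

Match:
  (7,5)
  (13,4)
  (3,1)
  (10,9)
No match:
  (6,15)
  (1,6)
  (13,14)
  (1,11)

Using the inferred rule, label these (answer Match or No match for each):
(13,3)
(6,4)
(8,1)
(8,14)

The distinguishing property — first > second — holds for all the 'Match' cases and none of the 'No match' cases.
(13,3): 13 > 3, passes → Match.
(6,4): 6 > 4, passes → Match.
(8,1): 8 > 1, passes → Match.
(8,14): 8 < 14, fails the rule → No match.

Match, Match, Match, No match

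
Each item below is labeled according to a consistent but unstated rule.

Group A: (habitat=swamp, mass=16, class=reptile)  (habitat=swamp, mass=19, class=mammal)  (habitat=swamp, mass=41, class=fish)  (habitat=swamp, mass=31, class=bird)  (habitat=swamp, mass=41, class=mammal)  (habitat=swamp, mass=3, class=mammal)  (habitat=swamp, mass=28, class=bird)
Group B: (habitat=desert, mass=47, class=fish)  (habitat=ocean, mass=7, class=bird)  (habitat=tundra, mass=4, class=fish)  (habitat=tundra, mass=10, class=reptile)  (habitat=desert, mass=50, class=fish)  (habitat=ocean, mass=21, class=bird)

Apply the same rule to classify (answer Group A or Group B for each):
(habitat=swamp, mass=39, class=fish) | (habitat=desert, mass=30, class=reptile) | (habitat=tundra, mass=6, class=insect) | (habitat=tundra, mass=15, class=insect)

Group A, Group B, Group B, Group B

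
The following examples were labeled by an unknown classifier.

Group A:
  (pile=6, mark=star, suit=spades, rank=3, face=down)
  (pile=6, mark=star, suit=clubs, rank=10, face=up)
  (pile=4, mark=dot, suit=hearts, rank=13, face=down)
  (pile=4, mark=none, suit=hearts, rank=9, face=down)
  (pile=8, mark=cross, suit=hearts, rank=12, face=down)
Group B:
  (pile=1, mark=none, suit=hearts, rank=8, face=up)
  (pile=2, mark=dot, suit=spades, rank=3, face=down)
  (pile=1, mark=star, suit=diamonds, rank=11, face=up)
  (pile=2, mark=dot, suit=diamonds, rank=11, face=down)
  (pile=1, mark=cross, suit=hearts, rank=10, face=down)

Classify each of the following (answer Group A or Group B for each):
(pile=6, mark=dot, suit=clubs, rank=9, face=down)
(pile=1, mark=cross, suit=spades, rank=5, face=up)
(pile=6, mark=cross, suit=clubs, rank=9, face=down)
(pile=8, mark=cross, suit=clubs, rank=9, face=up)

'Group A' ⟺ pile ≥ 4.
(pile=6, mark=dot, suit=clubs, rank=9, face=down): pile = 6, meets the rule → Group A. (pile=1, mark=cross, suit=spades, rank=5, face=up): pile = 1, lacks this property → Group B. (pile=6, mark=cross, suit=clubs, rank=9, face=down): pile = 6, meets the rule → Group A. (pile=8, mark=cross, suit=clubs, rank=9, face=up): pile = 8, meets the rule → Group A.

Group A, Group B, Group A, Group A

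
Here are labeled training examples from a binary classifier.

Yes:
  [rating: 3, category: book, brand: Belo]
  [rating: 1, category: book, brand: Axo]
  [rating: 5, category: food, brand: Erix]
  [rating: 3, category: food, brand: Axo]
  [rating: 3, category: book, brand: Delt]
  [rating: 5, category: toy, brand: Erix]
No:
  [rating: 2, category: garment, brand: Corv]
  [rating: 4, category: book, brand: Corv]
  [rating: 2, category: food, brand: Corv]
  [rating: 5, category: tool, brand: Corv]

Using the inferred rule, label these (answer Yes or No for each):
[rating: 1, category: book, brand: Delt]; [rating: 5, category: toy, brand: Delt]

The classifier is using: brand is not Corv.
[rating: 1, category: book, brand: Delt] → brand is Delt → Yes.
[rating: 5, category: toy, brand: Delt] → brand is Delt → Yes.

Yes, Yes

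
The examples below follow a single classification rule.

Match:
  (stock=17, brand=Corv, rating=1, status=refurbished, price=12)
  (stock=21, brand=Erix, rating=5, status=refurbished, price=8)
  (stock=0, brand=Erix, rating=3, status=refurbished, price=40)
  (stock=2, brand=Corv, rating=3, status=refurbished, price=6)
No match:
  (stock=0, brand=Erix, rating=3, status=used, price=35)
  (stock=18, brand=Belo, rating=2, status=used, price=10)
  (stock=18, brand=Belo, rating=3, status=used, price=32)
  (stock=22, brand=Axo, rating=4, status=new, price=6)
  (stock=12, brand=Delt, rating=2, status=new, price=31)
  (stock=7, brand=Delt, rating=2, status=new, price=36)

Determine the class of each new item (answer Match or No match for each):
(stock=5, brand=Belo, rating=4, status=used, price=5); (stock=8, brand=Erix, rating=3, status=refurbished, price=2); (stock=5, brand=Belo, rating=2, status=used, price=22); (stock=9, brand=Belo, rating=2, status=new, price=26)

No match, Match, No match, No match

The pattern is that an item is 'Match' exactly when: status is refurbished.
(stock=5, brand=Belo, rating=4, status=used, price=5) — status is used, hence No match.
(stock=8, brand=Erix, rating=3, status=refurbished, price=2) — status is refurbished, hence Match.
(stock=5, brand=Belo, rating=2, status=used, price=22) — status is used, hence No match.
(stock=9, brand=Belo, rating=2, status=new, price=26) — status is new, hence No match.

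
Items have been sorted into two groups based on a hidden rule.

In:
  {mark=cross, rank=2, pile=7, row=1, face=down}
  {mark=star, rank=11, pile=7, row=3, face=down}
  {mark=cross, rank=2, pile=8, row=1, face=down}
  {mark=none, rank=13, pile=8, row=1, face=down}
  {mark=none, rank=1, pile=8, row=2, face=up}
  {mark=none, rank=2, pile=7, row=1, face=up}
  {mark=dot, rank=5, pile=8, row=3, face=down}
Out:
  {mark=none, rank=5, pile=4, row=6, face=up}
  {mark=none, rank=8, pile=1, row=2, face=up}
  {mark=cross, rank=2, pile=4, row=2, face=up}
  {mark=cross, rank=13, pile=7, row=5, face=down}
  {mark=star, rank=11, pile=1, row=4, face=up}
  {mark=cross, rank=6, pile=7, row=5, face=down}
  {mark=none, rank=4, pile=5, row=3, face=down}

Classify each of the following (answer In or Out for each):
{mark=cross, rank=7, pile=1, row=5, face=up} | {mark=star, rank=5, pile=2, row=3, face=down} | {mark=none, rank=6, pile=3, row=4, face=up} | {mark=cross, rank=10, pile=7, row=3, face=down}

Out, Out, Out, In

'In' ⟺ row ≤ 3 AND pile ≥ 7.
{mark=cross, rank=7, pile=1, row=5, face=up}: row = 5, pile = 1 — fails the rule, so Out. {mark=star, rank=5, pile=2, row=3, face=down}: row = 3, pile = 2 — fails the rule, so Out. {mark=none, rank=6, pile=3, row=4, face=up}: row = 4, pile = 3 — fails the rule, so Out. {mark=cross, rank=10, pile=7, row=3, face=down}: row = 3, pile = 7 — meets the rule, so In.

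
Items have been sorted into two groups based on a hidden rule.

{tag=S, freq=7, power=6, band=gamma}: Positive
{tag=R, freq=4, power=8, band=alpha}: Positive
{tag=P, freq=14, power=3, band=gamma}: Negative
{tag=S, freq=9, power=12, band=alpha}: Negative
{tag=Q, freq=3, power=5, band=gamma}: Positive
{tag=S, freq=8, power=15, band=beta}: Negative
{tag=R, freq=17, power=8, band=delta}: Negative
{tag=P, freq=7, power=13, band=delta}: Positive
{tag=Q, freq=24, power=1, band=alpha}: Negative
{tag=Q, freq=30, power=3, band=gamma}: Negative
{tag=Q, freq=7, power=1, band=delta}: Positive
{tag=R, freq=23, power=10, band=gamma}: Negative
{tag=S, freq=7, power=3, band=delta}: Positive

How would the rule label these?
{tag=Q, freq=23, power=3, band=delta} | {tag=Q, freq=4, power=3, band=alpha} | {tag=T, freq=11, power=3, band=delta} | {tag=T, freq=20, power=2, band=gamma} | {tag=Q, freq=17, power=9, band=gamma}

Every 'Positive' example satisfies: freq ≤ 7. None of the 'Negative' examples do.

Negative, Positive, Negative, Negative, Negative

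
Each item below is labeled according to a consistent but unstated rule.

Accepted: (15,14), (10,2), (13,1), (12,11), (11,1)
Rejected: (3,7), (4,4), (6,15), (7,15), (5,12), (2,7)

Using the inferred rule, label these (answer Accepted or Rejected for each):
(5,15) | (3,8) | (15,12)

The pattern is that an item is 'Accepted' exactly when: first > second.
Rejected: (5,15), since 5 < 15. Rejected: (3,8), since 3 < 8. Accepted: (15,12), since 15 > 12.

Rejected, Rejected, Accepted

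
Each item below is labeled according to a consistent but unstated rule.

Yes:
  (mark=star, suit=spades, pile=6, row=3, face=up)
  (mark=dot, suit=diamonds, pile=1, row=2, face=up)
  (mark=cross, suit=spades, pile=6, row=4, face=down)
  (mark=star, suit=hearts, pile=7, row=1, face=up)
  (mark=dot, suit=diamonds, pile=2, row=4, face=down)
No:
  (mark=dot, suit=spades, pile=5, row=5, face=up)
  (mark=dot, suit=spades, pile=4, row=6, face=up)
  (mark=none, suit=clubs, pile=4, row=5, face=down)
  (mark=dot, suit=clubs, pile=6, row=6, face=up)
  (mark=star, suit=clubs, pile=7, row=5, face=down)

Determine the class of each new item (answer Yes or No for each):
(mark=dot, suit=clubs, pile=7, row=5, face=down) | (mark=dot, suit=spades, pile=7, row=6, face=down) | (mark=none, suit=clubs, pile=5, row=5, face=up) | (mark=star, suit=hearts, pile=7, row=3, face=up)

No, No, No, Yes

One predicate separates the groups cleanly: row ≤ 4.
(mark=dot, suit=clubs, pile=7, row=5, face=down) — row = 5, hence No.
(mark=dot, suit=spades, pile=7, row=6, face=down) — row = 6, hence No.
(mark=none, suit=clubs, pile=5, row=5, face=up) — row = 5, hence No.
(mark=star, suit=hearts, pile=7, row=3, face=up) — row = 3, hence Yes.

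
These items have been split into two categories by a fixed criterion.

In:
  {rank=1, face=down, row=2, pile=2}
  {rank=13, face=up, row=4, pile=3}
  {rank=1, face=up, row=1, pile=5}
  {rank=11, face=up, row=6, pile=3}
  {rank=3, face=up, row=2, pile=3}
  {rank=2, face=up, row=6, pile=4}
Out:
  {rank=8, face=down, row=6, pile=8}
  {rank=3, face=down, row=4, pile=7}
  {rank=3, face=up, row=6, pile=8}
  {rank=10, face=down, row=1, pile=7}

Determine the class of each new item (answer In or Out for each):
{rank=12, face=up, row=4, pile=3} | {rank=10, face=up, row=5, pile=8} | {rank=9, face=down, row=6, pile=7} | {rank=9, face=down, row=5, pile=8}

In, Out, Out, Out

The simplest hypothesis consistent with all the labels is: pile ≤ 5.
In: {rank=12, face=up, row=4, pile=3}, since pile = 3. Out: {rank=10, face=up, row=5, pile=8}, since pile = 8. Out: {rank=9, face=down, row=6, pile=7}, since pile = 7. Out: {rank=9, face=down, row=5, pile=8}, since pile = 8.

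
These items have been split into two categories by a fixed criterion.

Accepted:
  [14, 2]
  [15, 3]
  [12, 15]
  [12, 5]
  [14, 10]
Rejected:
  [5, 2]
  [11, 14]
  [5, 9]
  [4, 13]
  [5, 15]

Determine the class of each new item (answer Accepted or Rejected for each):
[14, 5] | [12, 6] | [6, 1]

Accepted, Accepted, Rejected

The simplest hypothesis consistent with all the labels is: first ≥ 12.
[14, 5] → first 14 → Accepted.
[12, 6] → first 12 → Accepted.
[6, 1] → first 6 → Rejected.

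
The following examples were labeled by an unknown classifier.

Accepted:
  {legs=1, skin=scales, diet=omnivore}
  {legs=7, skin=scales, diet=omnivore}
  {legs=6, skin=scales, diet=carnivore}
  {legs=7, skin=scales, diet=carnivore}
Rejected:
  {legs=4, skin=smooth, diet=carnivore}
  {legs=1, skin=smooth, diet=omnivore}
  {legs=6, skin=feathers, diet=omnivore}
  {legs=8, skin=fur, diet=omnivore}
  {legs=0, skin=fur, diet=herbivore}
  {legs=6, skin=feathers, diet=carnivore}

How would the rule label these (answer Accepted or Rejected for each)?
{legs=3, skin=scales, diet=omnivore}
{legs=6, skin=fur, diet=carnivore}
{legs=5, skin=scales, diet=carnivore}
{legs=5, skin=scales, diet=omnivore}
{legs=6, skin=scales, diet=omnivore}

Accepted, Rejected, Accepted, Accepted, Accepted

The simplest hypothesis consistent with all the labels is: skin is scales.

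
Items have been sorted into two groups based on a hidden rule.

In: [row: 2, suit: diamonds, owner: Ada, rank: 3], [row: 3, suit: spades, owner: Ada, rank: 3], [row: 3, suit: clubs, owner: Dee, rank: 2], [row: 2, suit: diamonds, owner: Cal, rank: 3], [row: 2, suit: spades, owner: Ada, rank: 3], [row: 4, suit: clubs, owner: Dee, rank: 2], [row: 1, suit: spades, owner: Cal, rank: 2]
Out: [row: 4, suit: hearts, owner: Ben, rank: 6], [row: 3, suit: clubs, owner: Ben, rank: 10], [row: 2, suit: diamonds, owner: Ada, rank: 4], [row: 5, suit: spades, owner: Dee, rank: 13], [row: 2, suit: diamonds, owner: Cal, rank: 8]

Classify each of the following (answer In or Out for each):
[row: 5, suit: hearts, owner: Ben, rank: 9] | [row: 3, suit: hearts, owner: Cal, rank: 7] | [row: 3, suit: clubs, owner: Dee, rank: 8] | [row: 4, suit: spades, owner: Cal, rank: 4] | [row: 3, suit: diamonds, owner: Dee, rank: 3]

Out, Out, Out, Out, In

The distinguishing property — rank ≤ 3 — holds for all the 'In' cases and none of the 'Out' cases.
[row: 5, suit: hearts, owner: Ben, rank: 9]: rank = 9, fails this test → Out. [row: 3, suit: hearts, owner: Cal, rank: 7]: rank = 7, fails this test → Out. [row: 3, suit: clubs, owner: Dee, rank: 8]: rank = 8, fails this test → Out. [row: 4, suit: spades, owner: Cal, rank: 4]: rank = 4, fails this test → Out. [row: 3, suit: diamonds, owner: Dee, rank: 3]: rank = 3, has this property → In.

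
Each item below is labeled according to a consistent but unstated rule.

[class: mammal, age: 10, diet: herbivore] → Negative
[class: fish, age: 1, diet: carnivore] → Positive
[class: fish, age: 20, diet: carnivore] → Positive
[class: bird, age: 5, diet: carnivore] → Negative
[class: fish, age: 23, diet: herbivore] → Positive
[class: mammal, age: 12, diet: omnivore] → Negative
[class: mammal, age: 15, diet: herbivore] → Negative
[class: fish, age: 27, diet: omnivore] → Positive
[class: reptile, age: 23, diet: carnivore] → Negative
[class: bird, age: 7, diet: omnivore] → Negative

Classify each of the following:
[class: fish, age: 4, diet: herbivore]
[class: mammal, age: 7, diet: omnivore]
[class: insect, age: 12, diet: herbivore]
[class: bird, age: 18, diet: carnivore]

Positive, Negative, Negative, Negative

All 'Positive' examples share one property — class is fish — and every 'Negative' example lacks it.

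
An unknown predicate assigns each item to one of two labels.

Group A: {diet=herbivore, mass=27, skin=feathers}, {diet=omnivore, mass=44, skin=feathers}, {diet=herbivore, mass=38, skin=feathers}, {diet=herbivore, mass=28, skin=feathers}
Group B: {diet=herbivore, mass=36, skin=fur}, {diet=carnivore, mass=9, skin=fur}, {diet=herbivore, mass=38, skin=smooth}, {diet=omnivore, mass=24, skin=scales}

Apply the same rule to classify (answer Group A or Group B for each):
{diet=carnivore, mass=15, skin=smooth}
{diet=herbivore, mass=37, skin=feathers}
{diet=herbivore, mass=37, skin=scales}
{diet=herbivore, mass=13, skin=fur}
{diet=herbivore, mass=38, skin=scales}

Group B, Group A, Group B, Group B, Group B

Checking candidate rules against both groups, what survives is: skin is feathers.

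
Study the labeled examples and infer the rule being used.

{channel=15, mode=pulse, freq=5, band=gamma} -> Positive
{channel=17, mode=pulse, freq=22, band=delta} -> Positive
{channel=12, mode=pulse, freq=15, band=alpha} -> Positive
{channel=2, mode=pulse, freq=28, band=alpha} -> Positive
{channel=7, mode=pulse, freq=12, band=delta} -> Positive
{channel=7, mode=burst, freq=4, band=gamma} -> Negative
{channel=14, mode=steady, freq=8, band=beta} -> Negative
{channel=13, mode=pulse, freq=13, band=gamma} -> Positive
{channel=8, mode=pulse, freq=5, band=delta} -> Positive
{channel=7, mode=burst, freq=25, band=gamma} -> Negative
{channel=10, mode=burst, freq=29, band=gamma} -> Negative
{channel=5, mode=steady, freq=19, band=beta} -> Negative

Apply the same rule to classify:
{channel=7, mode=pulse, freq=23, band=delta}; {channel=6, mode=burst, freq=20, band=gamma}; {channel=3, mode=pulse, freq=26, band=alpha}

Every 'Positive' example satisfies: mode is pulse. None of the 'Negative' examples do.
{channel=7, mode=pulse, freq=23, band=delta} — mode is pulse, hence Positive.
{channel=6, mode=burst, freq=20, band=gamma} — mode is burst, hence Negative.
{channel=3, mode=pulse, freq=26, band=alpha} — mode is pulse, hence Positive.

Positive, Negative, Positive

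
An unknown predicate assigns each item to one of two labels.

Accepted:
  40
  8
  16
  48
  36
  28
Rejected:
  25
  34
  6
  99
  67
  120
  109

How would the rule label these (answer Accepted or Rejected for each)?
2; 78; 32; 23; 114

The pattern is that an item is 'Accepted' exactly when: multiple of 4 AND at most 48.
Rejected: 2, since 2 = 4·0 + 2, 2 ≤ 48.
Rejected: 78, since 78 = 4·19 + 2, 78 > 48.
Accepted: 32, since 32 = 4·8, 32 ≤ 48.
Rejected: 23, since 23 = 4·5 + 3, 23 ≤ 48.
Rejected: 114, since 114 = 4·28 + 2, 114 > 48.

Rejected, Rejected, Accepted, Rejected, Rejected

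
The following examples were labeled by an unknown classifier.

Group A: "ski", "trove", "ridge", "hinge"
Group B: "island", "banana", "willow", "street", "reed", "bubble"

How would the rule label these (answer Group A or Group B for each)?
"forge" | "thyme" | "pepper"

Group A, Group A, Group B

One predicate separates the groups cleanly: odd length.
"forge": length 5 — checks out, so Group A.
"thyme": length 5 — checks out, so Group A.
"pepper": length 6 — does not satisfy this, so Group B.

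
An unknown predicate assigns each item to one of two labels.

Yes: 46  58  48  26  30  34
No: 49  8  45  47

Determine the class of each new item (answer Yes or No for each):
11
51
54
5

The simplest hypothesis consistent with all the labels is: even AND at least 26.
11 — 11 is odd, 11 < 26, hence No.
51 — 51 is odd, 51 ≥ 26, hence No.
54 — 54 is even, 54 ≥ 26, hence Yes.
5 — 5 is odd, 5 < 26, hence No.

No, No, Yes, No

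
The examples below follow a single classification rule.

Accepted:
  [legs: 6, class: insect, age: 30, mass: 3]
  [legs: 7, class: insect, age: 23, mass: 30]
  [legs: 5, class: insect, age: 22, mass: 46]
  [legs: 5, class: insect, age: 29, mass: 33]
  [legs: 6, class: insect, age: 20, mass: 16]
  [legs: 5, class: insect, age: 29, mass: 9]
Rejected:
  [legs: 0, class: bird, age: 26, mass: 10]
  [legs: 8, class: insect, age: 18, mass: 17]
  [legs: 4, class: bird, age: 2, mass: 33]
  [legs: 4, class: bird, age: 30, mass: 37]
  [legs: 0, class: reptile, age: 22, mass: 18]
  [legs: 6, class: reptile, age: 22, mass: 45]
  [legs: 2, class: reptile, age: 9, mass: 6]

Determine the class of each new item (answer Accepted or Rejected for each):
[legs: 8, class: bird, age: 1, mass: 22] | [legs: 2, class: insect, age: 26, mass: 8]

Rejected, Accepted

All 'Accepted' examples share one property — class is insect AND age ≥ 20 — and every 'Rejected' example lacks it.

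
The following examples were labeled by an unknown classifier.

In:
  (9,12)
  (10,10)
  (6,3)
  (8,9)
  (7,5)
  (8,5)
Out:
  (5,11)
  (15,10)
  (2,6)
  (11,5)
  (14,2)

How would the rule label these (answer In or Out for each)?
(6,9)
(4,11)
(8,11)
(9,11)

In, Out, In, In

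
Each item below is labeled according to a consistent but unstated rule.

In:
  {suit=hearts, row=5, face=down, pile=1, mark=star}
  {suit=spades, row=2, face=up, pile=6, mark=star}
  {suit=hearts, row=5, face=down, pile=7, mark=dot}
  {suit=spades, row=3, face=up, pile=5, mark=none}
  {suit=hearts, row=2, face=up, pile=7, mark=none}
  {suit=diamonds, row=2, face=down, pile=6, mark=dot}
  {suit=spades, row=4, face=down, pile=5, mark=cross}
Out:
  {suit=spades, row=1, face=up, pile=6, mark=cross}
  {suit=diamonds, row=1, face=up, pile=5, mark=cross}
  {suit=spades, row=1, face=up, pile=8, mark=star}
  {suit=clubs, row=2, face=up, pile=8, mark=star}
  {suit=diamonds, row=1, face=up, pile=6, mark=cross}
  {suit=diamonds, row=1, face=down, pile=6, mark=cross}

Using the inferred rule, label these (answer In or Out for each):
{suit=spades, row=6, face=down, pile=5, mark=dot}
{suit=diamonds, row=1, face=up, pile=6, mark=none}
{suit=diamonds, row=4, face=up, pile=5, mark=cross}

In, Out, In

The common property of the 'In' items is: pile ≤ 7 AND row ≥ 2. No 'Out' item has it.
{suit=spades, row=6, face=down, pile=5, mark=dot}: pile = 5, row = 6 — matches, so In.
{suit=diamonds, row=1, face=up, pile=6, mark=none}: pile = 6, row = 1 — doesn't qualify, so Out.
{suit=diamonds, row=4, face=up, pile=5, mark=cross}: pile = 5, row = 4 — matches, so In.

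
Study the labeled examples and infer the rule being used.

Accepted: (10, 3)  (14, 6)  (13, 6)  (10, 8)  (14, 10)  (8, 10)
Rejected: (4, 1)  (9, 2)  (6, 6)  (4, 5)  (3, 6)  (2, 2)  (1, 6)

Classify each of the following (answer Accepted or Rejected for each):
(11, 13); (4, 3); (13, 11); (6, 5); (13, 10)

The classifier is using: sum ≥ 13.

Accepted, Rejected, Accepted, Rejected, Accepted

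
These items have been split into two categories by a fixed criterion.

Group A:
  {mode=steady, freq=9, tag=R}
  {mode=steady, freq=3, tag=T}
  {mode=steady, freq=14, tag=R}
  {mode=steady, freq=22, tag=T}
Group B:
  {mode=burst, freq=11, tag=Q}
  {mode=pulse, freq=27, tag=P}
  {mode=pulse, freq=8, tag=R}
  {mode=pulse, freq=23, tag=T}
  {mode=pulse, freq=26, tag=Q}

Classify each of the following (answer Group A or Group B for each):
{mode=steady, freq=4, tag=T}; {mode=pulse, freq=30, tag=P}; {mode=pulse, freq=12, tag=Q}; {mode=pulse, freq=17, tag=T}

Group A, Group B, Group B, Group B

Checking candidate rules against both groups, what survives is: mode is steady.
Group A: {mode=steady, freq=4, tag=T}, since mode is steady. Group B: {mode=pulse, freq=30, tag=P}, since mode is pulse. Group B: {mode=pulse, freq=12, tag=Q}, since mode is pulse. Group B: {mode=pulse, freq=17, tag=T}, since mode is pulse.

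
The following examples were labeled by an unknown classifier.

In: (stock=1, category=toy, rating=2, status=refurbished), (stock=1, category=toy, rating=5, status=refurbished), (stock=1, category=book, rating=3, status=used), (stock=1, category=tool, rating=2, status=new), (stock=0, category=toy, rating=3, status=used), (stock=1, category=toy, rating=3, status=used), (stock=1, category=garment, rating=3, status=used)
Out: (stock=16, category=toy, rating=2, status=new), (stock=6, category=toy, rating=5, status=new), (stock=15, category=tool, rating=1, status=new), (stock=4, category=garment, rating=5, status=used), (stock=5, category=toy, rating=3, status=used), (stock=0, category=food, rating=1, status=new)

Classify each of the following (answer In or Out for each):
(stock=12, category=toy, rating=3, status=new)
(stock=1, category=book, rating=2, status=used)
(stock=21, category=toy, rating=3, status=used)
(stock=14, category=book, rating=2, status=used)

Out, In, Out, Out

The common property of the 'In' items is: stock ≤ 1 AND rating ≥ 2. No 'Out' item has it.
(stock=12, category=toy, rating=3, status=new): Out (stock = 12, rating = 3). (stock=1, category=book, rating=2, status=used): In (stock = 1, rating = 2). (stock=21, category=toy, rating=3, status=used): Out (stock = 21, rating = 3). (stock=14, category=book, rating=2, status=used): Out (stock = 14, rating = 2).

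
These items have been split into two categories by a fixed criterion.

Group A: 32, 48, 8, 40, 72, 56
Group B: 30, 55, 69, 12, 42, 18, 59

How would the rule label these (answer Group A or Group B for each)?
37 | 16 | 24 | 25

Group B, Group A, Group A, Group B

The simplest hypothesis consistent with all the labels is: multiple of 8.
37: 37 = 8·4 + 5 — doesn't match, so Group B. 16: 16 = 8·2 — satisfies this, so Group A. 24: 24 = 8·3 — satisfies this, so Group A. 25: 25 = 8·3 + 1 — doesn't match, so Group B.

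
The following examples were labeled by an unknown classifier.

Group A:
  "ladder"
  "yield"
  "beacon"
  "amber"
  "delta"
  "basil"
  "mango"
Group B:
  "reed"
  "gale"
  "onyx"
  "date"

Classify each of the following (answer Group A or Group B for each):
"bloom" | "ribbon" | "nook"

One predicate separates the groups cleanly: length ≥ 5.
Group A: "bloom", since length 5.
Group A: "ribbon", since length 6.
Group B: "nook", since length 4.

Group A, Group A, Group B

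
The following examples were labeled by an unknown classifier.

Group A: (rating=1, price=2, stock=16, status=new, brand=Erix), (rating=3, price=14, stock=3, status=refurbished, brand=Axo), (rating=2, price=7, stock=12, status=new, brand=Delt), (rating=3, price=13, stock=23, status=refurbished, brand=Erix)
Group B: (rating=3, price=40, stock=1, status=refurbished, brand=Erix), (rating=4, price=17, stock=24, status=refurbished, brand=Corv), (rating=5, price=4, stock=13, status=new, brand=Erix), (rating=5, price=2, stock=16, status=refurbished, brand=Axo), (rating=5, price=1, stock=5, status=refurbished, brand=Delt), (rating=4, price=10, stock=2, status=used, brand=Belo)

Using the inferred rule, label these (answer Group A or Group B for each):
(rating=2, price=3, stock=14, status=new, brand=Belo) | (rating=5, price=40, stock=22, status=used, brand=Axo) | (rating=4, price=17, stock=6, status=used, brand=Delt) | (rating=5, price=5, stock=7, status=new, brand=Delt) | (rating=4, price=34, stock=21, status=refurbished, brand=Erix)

Rule: rating ≤ 3 AND stock ≥ 2. This holds for each 'Group A' example and fails for each 'Group B' one.
(rating=2, price=3, stock=14, status=new, brand=Belo): Group A (rating = 2, stock = 14). (rating=5, price=40, stock=22, status=used, brand=Axo): Group B (rating = 5, stock = 22). (rating=4, price=17, stock=6, status=used, brand=Delt): Group B (rating = 4, stock = 6). (rating=5, price=5, stock=7, status=new, brand=Delt): Group B (rating = 5, stock = 7). (rating=4, price=34, stock=21, status=refurbished, brand=Erix): Group B (rating = 4, stock = 21).

Group A, Group B, Group B, Group B, Group B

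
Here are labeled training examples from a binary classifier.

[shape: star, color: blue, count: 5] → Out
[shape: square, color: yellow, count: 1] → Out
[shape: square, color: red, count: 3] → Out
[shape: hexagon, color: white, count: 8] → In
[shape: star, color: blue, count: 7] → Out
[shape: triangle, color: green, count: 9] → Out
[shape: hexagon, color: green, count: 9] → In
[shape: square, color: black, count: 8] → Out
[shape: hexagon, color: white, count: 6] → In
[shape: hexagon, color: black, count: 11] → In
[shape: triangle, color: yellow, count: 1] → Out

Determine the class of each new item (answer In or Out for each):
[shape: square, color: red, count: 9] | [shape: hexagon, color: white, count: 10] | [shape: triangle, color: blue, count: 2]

Out, In, Out

One predicate separates the groups cleanly: shape is hexagon.
[shape: square, color: red, count: 9]: shape is square, doesn't match → Out. [shape: hexagon, color: white, count: 10]: shape is hexagon, fits → In. [shape: triangle, color: blue, count: 2]: shape is triangle, doesn't match → Out.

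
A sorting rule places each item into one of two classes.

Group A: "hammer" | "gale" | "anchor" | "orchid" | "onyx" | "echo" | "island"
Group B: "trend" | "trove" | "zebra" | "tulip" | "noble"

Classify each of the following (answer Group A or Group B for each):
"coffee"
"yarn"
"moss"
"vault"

The simplest hypothesis consistent with all the labels is: even length.
"coffee": length 6 — meets the rule, so Group A. "yarn": length 4 — meets the rule, so Group A. "moss": length 4 — meets the rule, so Group A. "vault": length 5 — does not fit, so Group B.

Group A, Group A, Group A, Group B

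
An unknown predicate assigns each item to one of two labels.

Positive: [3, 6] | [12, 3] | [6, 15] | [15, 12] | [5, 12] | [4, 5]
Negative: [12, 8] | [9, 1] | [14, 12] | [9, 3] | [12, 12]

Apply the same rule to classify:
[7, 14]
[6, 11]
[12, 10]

Positive, Positive, Negative

Rule: sum is odd. This holds for each 'Positive' example and fails for each 'Negative' one.
[7, 14] → 7+14 = 21 → Positive.
[6, 11] → 6+11 = 17 → Positive.
[12, 10] → 12+10 = 22 → Negative.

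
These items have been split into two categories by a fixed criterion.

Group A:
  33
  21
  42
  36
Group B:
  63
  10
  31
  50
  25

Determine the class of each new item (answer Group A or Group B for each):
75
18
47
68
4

Group B, Group A, Group B, Group B, Group B

The distinguishing property — multiple of 3 AND at most 42 — holds for all the 'Group A' cases and none of the 'Group B' cases.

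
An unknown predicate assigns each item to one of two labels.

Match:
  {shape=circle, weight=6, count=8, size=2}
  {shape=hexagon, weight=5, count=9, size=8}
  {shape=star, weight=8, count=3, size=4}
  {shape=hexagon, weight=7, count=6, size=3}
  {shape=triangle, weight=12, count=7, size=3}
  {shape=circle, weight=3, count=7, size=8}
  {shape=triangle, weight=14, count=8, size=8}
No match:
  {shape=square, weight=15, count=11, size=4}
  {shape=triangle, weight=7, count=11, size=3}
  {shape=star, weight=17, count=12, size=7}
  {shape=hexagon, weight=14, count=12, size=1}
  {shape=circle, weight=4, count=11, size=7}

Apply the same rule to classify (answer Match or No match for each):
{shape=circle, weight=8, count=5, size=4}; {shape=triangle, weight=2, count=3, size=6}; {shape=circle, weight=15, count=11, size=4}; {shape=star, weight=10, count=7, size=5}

Match, Match, No match, Match

'Match' ⟺ count ≤ 9.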